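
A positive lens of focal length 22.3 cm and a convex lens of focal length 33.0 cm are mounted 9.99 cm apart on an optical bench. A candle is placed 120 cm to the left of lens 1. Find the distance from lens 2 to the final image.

Lens 1: 1/d_i1 = 1/f₁ − 1/d_o1 = 1/(22.3) − 1/(120) = 0.03651, so d_i1 = 27.39 cm.
The intermediate image is 27.39 cm to the right of lens 1, which lies 17.40 cm to the right of lens 2 — a virtual object — so d_o2 = −17.40 cm.
Lens 2: 1/d_i2 = 1/f₂ − 1/d_o2 = 1/(33.0) − 1/(-17.40) = 0.08777, so d_i2 = 11.4 cm.
The final image is real, 11.4 cm to the right of lens 2 (overall magnification ≈ -0.15).

11.4 cm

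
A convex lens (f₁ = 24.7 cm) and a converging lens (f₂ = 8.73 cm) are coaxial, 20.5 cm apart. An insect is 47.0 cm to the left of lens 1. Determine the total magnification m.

m = -0.240

Lens 1: 1/d_i1 = 1/(24.7) − 1/(47.0) = 0.01921, so d_i1 = 52.06 cm; m₁ = −d_i1/d_o1 = -1.108.
d_o2 = 20.5 − (52.06) = -31.56 cm (virtual object).
Lens 2: 1/d_i2 = 1/(8.73) − 1/(-31.56) = 0.1462, so d_i2 = 6.838 cm; m₂ = −d_i2/d_o2 = +0.2167.
m = m₁·m₂ = (-1.108)(+0.2167) = -0.240.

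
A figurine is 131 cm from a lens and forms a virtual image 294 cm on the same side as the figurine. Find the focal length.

Virtual image ⇒ d_i = −294 cm.
1/f = 1/d_o + 1/d_i = 1/(131) + 1/(-294) = 0.004232, so f = 236 cm.
Since f is positive, the lens is converging.

f = 236 cm (converging)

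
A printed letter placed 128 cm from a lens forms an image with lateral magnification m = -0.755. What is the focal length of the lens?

m = −d_i/d_o ⇒ d_i = −m·d_o = −(-0.755)·(128) = 96.64 cm.
1/f = 1/d_o + 1/d_i = 1/(128) + 1/(96.64) = 0.01816, so f = 55.1 cm.
Since f is positive, the lens is converging.

f = 55.1 cm (converging)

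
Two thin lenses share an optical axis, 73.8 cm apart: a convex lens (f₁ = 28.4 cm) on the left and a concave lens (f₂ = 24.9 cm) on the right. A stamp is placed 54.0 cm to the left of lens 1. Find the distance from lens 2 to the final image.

Lens 1: 1/d_i1 = 1/f₁ − 1/d_o1 = 1/(28.4) − 1/(54.0) = 0.01669, so d_i1 = 59.91 cm.
The intermediate image is 59.91 cm to the right of lens 1, which is 73.8 − (59.91) = 13.89 cm to the left of lens 2, so d_o2 = +13.89 cm.
Lens 2 is diverging, so f₂ = −24.9 cm.
Lens 2: 1/d_i2 = 1/f₂ − 1/d_o2 = 1/(-24.9) − 1/(13.89) = -0.1122, so d_i2 = -8.92 cm.
The final image is virtual, 8.92 cm to the left of lens 2 (overall magnification ≈ -0.71).

8.92 cm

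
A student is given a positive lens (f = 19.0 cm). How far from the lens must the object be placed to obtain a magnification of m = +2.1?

m = −d_i/d_o ⇒ d_i = −m·d_o.
1/f = 1/d_o + 1/d_i = 1/d_o − 1/(m·d_o) = (1 − 1/m)/d_o, so d_o = f(1 − 1/m) = (19.00)(1 − 1/(+2.1)) = 9.95 cm.

9.95 cm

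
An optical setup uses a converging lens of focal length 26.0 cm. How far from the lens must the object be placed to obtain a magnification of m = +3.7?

19.0 cm

m = −d_i/d_o ⇒ d_i = −m·d_o.
1/f = 1/d_o + 1/d_i = 1/d_o − 1/(m·d_o) = (1 − 1/m)/d_o, so d_o = f(1 − 1/m) = (26.00)(1 − 1/(+3.7)) = 19.0 cm.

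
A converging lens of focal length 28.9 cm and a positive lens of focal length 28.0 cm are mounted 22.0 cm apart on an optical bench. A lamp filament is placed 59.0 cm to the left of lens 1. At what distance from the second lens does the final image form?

Lens 1: 1/d_i1 = 1/f₁ − 1/d_o1 = 1/(28.9) − 1/(59.0) = 0.01765, so d_i1 = 56.65 cm.
The intermediate image is 56.65 cm to the right of lens 1, which lies 34.65 cm to the right of lens 2 — a virtual object — so d_o2 = −34.65 cm.
Lens 2: 1/d_i2 = 1/f₂ − 1/d_o2 = 1/(28.0) − 1/(-34.65) = 0.06457, so d_i2 = 15.5 cm.
The final image is real, 15.5 cm to the right of lens 2 (overall magnification ≈ -0.43).

15.5 cm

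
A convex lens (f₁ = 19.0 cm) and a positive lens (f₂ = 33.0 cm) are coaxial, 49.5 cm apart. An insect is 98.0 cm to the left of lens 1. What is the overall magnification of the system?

Lens 1: 1/d_i1 = 1/(19.0) − 1/(98.0) = 0.04243, so d_i1 = 23.57 cm; m₁ = −d_i1/d_o1 = -0.2405.
d_o2 = 49.5 − (23.57) = 25.93 cm.
Lens 2: 1/d_i2 = 1/(33.0) − 1/(25.93) = -0.008262, so d_i2 = -121.0 cm; m₂ = −d_i2/d_o2 = +4.668.
m = m₁·m₂ = (-0.2405)(+4.668) = -1.12.

m = -1.12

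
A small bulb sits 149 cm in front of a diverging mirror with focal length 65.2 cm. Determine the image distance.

45.4 cm

For a diverging mirror, f = -65.2 cm.
Mirror equation: 1/d_i = 1/f − 1/d_o = 1/(-65.20) − 1/(149) = -0.01534 − 0.006711 = -0.02205, so d_i = -45.4 cm.
The image is virtual, upright and reduced, behind the mirror.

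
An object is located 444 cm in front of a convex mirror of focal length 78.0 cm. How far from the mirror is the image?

66.3 cm

For a convex mirror, f = -78.0 cm.
Mirror equation: 1/d_i = 1/f − 1/d_o = 1/(-78.00) − 1/(444) = -0.01282 − 0.002252 = -0.01507, so d_i = -66.3 cm.
The image is virtual, upright and reduced, behind the mirror.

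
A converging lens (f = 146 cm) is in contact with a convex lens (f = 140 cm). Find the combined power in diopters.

P = +1.40 D

P₁ = 1/f₁ = 1/(1.46 m) = +0.6849 D; P₂ = 1/f₂ = 1/(1.40 m) = +0.7143 D.
For thin lenses in contact, P = P₁ + P₂ = (+0.6849) + (+0.7143) = +1.40 D.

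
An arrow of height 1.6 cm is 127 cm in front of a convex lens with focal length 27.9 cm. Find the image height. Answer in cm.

1/d_i = 1/f − 1/d_o = 1/(27.90) − 1/(127) = 0.02797, so d_i = 35.75 cm.
m = −d_i/d_o = -0.2815.
|h_i| = |m|·h_o = 0.2815 × 1.6 = 0.450 cm. The image is real, inverted and reduced, on the far side of the lens.

0.450 cm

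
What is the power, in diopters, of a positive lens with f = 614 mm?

f = 61.4 cm = 0.614 m.
P = 1/f = 1/(0.614 m) = +1.63 D.

P = +1.63 D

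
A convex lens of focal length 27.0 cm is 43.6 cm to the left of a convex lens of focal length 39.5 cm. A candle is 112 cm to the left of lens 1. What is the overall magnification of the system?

Lens 1: 1/d_i1 = 1/(27.0) − 1/(112) = 0.02811, so d_i1 = 35.58 cm; m₁ = −d_i1/d_o1 = -0.3177.
d_o2 = 43.6 − (35.58) = 8.020 cm.
Lens 2: 1/d_i2 = 1/(39.5) − 1/(8.020) = -0.09937, so d_i2 = -10.06 cm; m₂ = −d_i2/d_o2 = +1.255.
m = m₁·m₂ = (-0.3177)(+1.255) = -0.399.

m = -0.399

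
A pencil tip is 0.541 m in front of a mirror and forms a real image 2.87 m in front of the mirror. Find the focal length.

Real image ⇒ d_i = +2.87 m.
1/f = 1/d_o + 1/d_i = 1/(0.541) + 1/(2.87) = 2.197, so f = 0.455 m.
Since f is positive, the mirror is concave.

f = 0.455 m (concave)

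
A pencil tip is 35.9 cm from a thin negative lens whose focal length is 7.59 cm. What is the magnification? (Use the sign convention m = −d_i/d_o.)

m = +0.175

For a negative lens, f = -7.59 cm.
1/d_i = 1/f − 1/d_o = 1/(-7.590) − 1/(35.9) = -0.1596, so d_i = -6.265 cm.
m = −d_i/d_o = −(-6.265)/(35.9) = +0.175.
The image is virtual, upright and reduced, on the same side as the object.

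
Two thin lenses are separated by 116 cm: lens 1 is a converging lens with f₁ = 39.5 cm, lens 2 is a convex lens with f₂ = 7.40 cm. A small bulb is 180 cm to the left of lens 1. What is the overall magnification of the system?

m = +0.0359

Lens 1: 1/d_i1 = 1/(39.5) − 1/(180) = 0.01976, so d_i1 = 50.60 cm; m₁ = −d_i1/d_o1 = -0.2811.
d_o2 = 116 − (50.60) = 65.40 cm.
Lens 2: 1/d_i2 = 1/(7.40) − 1/(65.40) = 0.1198, so d_i2 = 8.344 cm; m₂ = −d_i2/d_o2 = -0.1276.
m = m₁·m₂ = (-0.2811)(-0.1276) = +0.0359.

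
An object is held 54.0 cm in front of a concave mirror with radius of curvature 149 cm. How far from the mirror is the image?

f = R/2 = 149/2 = 74.50 cm.
Mirror equation: 1/v = 1/f − 1/u = 1/(74.50) − 1/(54.0) = 0.01342 − 0.01852 = -0.005096, so v = -196 cm.
The image is virtual, upright and enlarged, behind the mirror.

196 cm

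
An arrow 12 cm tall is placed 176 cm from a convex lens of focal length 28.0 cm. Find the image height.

1/d_i = 1/f − 1/d_o = 1/(28.00) − 1/(176) = 0.03003, so d_i = 33.30 cm.
m = −d_i/d_o = -0.1892.
|h_i| = |m|·h_o = 0.1892 × 12 = 2.27 cm. The image is real, inverted and reduced, on the far side of the lens.

2.27 cm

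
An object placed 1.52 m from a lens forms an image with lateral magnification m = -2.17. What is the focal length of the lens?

f = 1.04 m (converging)

m = −d_i/d_o ⇒ d_i = −m·d_o = −(-2.17)·(1.52) = 3.298 m.
1/f = 1/d_o + 1/d_i = 1/(1.52) + 1/(3.298) = 0.9611, so f = 1.04 m.
Since f is positive, the lens is converging.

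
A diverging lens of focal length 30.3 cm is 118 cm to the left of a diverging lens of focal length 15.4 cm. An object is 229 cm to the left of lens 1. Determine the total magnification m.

m = +0.0112

f₁ = −30.3 cm (diverging).
Lens 1: 1/d_i1 = 1/(-30.3) − 1/(229) = -0.03737, so d_i1 = -26.76 cm; m₁ = −d_i1/d_o1 = +0.1169.
d_o2 = 118 − (-26.76) = 144.8 cm.
f₂ = −15.4 cm (diverging).
Lens 2: 1/d_i2 = 1/(-15.4) − 1/(144.8) = -0.07184, so d_i2 = -13.92 cm; m₂ = −d_i2/d_o2 = +0.09613.
m = m₁·m₂ = (+0.1169)(+0.09613) = +0.0112.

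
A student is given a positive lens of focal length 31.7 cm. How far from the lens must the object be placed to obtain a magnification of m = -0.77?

72.9 cm

m = −d_i/d_o ⇒ d_i = −m·d_o.
1/f = 1/d_o + 1/d_i = 1/d_o − 1/(m·d_o) = (1 − 1/m)/d_o, so d_o = f(1 − 1/m) = (31.70)(1 − 1/(-0.77)) = 72.9 cm.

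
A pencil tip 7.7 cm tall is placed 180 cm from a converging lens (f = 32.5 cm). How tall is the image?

1/d_i = 1/f − 1/d_o = 1/(32.50) − 1/(180) = 0.02521, so d_i = 39.66 cm.
m = −d_i/d_o = -0.2203.
|h_i| = |m|·h_o = 0.2203 × 7.7 = 1.70 cm. The image is real, inverted and reduced, on the far side of the lens.

1.70 cm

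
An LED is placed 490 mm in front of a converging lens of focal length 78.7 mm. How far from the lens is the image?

Thin-lens equation: 1/s_i = 1/f − 1/s_o = 1/(78.70) − 1/(490) = 0.01271 − 0.002041 = 0.01067, so s_i = 93.8 mm.
The image is real, inverted and reduced, on the far side of the lens.

93.8 mm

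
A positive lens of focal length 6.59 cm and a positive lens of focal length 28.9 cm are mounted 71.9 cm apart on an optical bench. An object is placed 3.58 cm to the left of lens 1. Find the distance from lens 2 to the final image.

Lens 1: 1/d_i1 = 1/f₁ − 1/d_o1 = 1/(6.59) − 1/(3.58) = -0.1276, so d_i1 = -7.838 cm.
The intermediate image is 7.838 cm to the left of lens 1 (virtual), which is 71.9 − (-7.838) = 79.74 cm to the left of lens 2, so d_o2 = +79.74 cm.
Lens 2: 1/d_i2 = 1/f₂ − 1/d_o2 = 1/(28.9) − 1/(79.74) = 0.02206, so d_i2 = 45.3 cm.
The final image is real, 45.3 cm to the right of lens 2 (overall magnification ≈ -1.2).

45.3 cm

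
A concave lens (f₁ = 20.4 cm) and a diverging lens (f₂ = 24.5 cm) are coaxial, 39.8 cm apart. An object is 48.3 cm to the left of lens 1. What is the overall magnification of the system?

m = +0.0925

f₁ = −20.4 cm (diverging).
Lens 1: 1/d_i1 = 1/(-20.4) − 1/(48.3) = -0.06972, so d_i1 = -14.34 cm; m₁ = −d_i1/d_o1 = +0.2969.
d_o2 = 39.8 − (-14.34) = 54.14 cm.
f₂ = −24.5 cm (diverging).
Lens 2: 1/d_i2 = 1/(-24.5) − 1/(54.14) = -0.05929, so d_i2 = -16.87 cm; m₂ = −d_i2/d_o2 = +0.3115.
m = m₁·m₂ = (+0.2969)(+0.3115) = +0.0925.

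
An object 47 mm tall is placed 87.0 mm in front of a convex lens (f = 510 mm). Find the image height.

56.7 mm

1/d_i = 1/f − 1/d_o = 1/(510.0) − 1/(87.0) = -0.009533, so d_i = -104.9 mm.
m = −d_i/d_o = +1.206.
|h_i| = |m|·h_o = 1.206 × 47 = 56.7 mm. The image is virtual, upright and enlarged, on the same side as the object.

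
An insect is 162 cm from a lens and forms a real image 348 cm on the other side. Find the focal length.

f = 111 cm (converging)

Real image ⇒ d_i = +348 cm.
1/f = 1/d_o + 1/d_i = 1/(162) + 1/(348) = 0.009046, so f = 111 cm.
Since f is positive, the lens is converging.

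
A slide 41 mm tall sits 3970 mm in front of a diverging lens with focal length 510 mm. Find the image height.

4.67 mm

For a diverging lens, f = -510 mm.
1/d_i = 1/f − 1/d_o = 1/(-510.0) − 1/(3970) = -0.002213, so d_i = -451.9 mm.
m = −d_i/d_o = +0.1138.
|h_i| = |m|·h_o = 0.1138 × 41 = 4.67 mm. The image is virtual, upright and reduced, on the same side as the object.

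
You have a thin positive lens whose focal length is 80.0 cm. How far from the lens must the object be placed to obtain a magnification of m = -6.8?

m = −d_i/d_o ⇒ d_i = −m·d_o.
1/f = 1/d_o + 1/d_i = 1/d_o − 1/(m·d_o) = (1 − 1/m)/d_o, so d_o = f(1 − 1/m) = (80.00)(1 − 1/(-6.8)) = 91.8 cm.

91.8 cm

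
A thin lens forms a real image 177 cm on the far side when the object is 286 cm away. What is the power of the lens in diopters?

P = +0.915 D

d_i = +177 cm.
1/f = 1/d_o + 1/d_i = 1/(286) + 1/(177) = 0.009146 cm⁻¹.
f = 109.3 cm = 1.093 m, so P = 1/f = +0.915 D.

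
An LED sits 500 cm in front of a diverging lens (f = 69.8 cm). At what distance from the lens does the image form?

For a diverging lens, f = -69.8 cm.
Lens equation: 1/d_i = 1/f − 1/d_o = 1/(-69.80) − 1/(500) = -0.01433 − 0.002000 = -0.01633, so d_i = -61.2 cm.
The image is virtual, upright and reduced, on the same side as the object.

61.2 cm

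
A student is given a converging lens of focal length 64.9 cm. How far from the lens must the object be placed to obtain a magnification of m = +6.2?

54.4 cm

m = −d_i/d_o ⇒ d_i = −m·d_o.
1/f = 1/d_o + 1/d_i = 1/d_o − 1/(m·d_o) = (1 − 1/m)/d_o, so d_o = f(1 − 1/m) = (64.90)(1 − 1/(+6.2)) = 54.4 cm.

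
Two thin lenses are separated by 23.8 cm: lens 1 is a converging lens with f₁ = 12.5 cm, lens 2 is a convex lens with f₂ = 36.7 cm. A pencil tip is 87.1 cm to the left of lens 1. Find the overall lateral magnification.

Lens 1: 1/d_i1 = 1/(12.5) − 1/(87.1) = 0.06852, so d_i1 = 14.59 cm; m₁ = −d_i1/d_o1 = -0.1675.
d_o2 = 23.8 − (14.59) = 9.210 cm.
Lens 2: 1/d_i2 = 1/(36.7) − 1/(9.210) = -0.08133, so d_i2 = -12.30 cm; m₂ = −d_i2/d_o2 = +1.335.
m = m₁·m₂ = (-0.1675)(+1.335) = -0.224.

m = -0.224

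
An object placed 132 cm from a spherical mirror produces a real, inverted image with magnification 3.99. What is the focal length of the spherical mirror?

f = 106 cm (concave)

m = −d_i/d_o ⇒ d_i = −m·d_o = −(-3.99)·(132) = 526.7 cm.
1/f = 1/d_o + 1/d_i = 1/(132) + 1/(526.7) = 0.009474, so f = 106 cm.
Since f is positive, the spherical mirror is concave.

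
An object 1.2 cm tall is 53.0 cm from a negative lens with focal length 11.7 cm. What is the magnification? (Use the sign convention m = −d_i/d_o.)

m = +0.181

For a negative lens, f = -11.7 cm.
1/d_i = 1/f − 1/d_o = 1/(-11.70) − 1/(53.0) = -0.1043, so d_i = -9.584 cm.
m = −d_i/d_o = −(-9.584)/(53.0) = +0.181.
The image is virtual, upright and reduced, on the same side as the object.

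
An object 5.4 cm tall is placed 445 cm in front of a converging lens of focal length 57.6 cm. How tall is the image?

1/d_i = 1/f − 1/d_o = 1/(57.60) − 1/(445) = 0.01511, so d_i = 66.16 cm.
m = −d_i/d_o = -0.1487.
|h_i| = |m|·h_o = 0.1487 × 5.4 = 0.803 cm. The image is real, inverted and reduced, on the far side of the lens.

0.803 cm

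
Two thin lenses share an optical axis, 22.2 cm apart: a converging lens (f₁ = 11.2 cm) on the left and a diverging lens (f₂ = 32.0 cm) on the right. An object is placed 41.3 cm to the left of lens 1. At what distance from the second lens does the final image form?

Lens 1: 1/d_i1 = 1/f₁ − 1/d_o1 = 1/(11.2) − 1/(41.3) = 0.06507, so d_i1 = 15.37 cm.
The intermediate image is 15.37 cm to the right of lens 1, which is 22.2 − (15.37) = 6.830 cm to the left of lens 2, so d_o2 = +6.830 cm.
Lens 2 is diverging, so f₂ = −32.0 cm.
Lens 2: 1/d_i2 = 1/f₂ − 1/d_o2 = 1/(-32.0) − 1/(6.830) = -0.1777, so d_i2 = -5.63 cm.
The final image is virtual, 5.63 cm to the left of lens 2 (overall magnification ≈ -0.31).

5.63 cm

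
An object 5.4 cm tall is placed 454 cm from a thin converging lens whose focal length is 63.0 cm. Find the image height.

0.870 cm

1/d_i = 1/f − 1/d_o = 1/(63.00) − 1/(454) = 0.01367, so d_i = 73.15 cm.
m = −d_i/d_o = -0.1611.
|h_i| = |m|·h_o = 0.1611 × 5.4 = 0.870 cm. The image is real, inverted and reduced, on the far side of the lens.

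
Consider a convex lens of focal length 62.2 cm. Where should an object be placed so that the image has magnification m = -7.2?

m = −d_i/d_o ⇒ d_i = −m·d_o.
1/f = 1/d_o + 1/d_i = 1/d_o − 1/(m·d_o) = (1 − 1/m)/d_o, so d_o = f(1 − 1/m) = (62.20)(1 − 1/(-7.2)) = 70.8 cm.

70.8 cm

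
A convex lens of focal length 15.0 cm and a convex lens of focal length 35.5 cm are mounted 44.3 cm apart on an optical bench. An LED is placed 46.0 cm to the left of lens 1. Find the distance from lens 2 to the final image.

Lens 1: 1/d_i1 = 1/f₁ − 1/d_o1 = 1/(15.0) − 1/(46.0) = 0.04493, so d_i1 = 22.26 cm.
The intermediate image is 22.26 cm to the right of lens 1, which is 44.3 − (22.26) = 22.04 cm to the left of lens 2, so d_o2 = +22.04 cm.
Lens 2: 1/d_i2 = 1/f₂ − 1/d_o2 = 1/(35.5) − 1/(22.04) = -0.01720, so d_i2 = -58.1 cm.
The final image is virtual, 58.1 cm to the left of lens 2 (overall magnification ≈ -1.3).

58.1 cm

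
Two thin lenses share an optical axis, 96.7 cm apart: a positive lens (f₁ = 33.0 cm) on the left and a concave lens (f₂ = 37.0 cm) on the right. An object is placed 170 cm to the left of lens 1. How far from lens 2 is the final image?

Lens 1: 1/d_i1 = 1/f₁ − 1/d_o1 = 1/(33.0) − 1/(170) = 0.02442, so d_i1 = 40.95 cm.
The intermediate image is 40.95 cm to the right of lens 1, which is 96.7 − (40.95) = 55.75 cm to the left of lens 2, so d_o2 = +55.75 cm.
Lens 2 is diverging, so f₂ = −37.0 cm.
Lens 2: 1/d_i2 = 1/f₂ − 1/d_o2 = 1/(-37.0) − 1/(55.75) = -0.04496, so d_i2 = -22.2 cm.
The final image is virtual, 22.2 cm to the left of lens 2 (overall magnification ≈ -0.096).

22.2 cm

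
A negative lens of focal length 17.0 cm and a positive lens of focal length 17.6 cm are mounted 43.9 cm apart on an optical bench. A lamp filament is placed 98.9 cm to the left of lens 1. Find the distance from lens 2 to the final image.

25.2 cm

Lens 1 is diverging, so f₁ = −17.0 cm.
Lens 1: 1/d_i1 = 1/f₁ − 1/d_o1 = 1/(-17.0) − 1/(98.9) = -0.06893, so d_i1 = -14.51 cm.
The intermediate image is 14.51 cm to the left of lens 1 (virtual), which is 43.9 − (-14.51) = 58.41 cm to the left of lens 2, so d_o2 = +58.41 cm.
Lens 2: 1/d_i2 = 1/f₂ − 1/d_o2 = 1/(17.6) − 1/(58.41) = 0.03970, so d_i2 = 25.2 cm.
The final image is real, 25.2 cm to the right of lens 2 (overall magnification ≈ -0.063).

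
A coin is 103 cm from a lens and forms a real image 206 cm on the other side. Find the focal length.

Real image ⇒ d_i = +206 cm.
1/f = 1/d_o + 1/d_i = 1/(103) + 1/(206) = 0.01456, so f = 68.7 cm.
Since f is positive, the lens is converging.

f = 68.7 cm (converging)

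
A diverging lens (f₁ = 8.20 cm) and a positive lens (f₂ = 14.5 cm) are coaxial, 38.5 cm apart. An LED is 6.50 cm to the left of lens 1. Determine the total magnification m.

f₁ = −8.20 cm (diverging).
Lens 1: 1/d_i1 = 1/(-8.20) − 1/(6.50) = -0.2758, so d_i1 = -3.626 cm; m₁ = −d_i1/d_o1 = +0.5578.
d_o2 = 38.5 − (-3.626) = 42.13 cm.
Lens 2: 1/d_i2 = 1/(14.5) − 1/(42.13) = 0.04523, so d_i2 = 22.11 cm; m₂ = −d_i2/d_o2 = -0.5248.
m = m₁·m₂ = (+0.5578)(-0.5248) = -0.293.

m = -0.293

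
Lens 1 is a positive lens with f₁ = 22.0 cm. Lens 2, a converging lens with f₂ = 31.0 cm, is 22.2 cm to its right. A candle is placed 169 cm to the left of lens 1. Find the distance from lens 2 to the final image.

Lens 1: 1/d_i1 = 1/f₁ − 1/d_o1 = 1/(22.0) − 1/(169) = 0.03954, so d_i1 = 25.29 cm.
The intermediate image is 25.29 cm to the right of lens 1, which lies 3.090 cm to the right of lens 2 — a virtual object — so d_o2 = −3.090 cm.
Lens 2: 1/d_i2 = 1/f₂ − 1/d_o2 = 1/(31.0) − 1/(-3.090) = 0.3559, so d_i2 = 2.81 cm.
The final image is real, 2.81 cm to the right of lens 2 (overall magnification ≈ -0.14).

2.81 cm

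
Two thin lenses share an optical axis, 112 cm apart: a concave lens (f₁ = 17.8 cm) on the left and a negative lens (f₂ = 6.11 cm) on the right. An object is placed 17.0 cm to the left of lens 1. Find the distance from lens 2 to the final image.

Lens 1 is diverging, so f₁ = −17.8 cm.
Lens 1: 1/d_i1 = 1/f₁ − 1/d_o1 = 1/(-17.8) − 1/(17.0) = -0.1150, so d_i1 = -8.695 cm.
The intermediate image is 8.695 cm to the left of lens 1 (virtual), which is 112 − (-8.695) = 120.7 cm to the left of lens 2, so d_o2 = +120.7 cm.
Lens 2 is diverging, so f₂ = −6.11 cm.
Lens 2: 1/d_i2 = 1/f₂ − 1/d_o2 = 1/(-6.11) − 1/(120.7) = -0.1720, so d_i2 = -5.82 cm.
The final image is virtual, 5.82 cm to the left of lens 2 (overall magnification ≈ 0.025).

5.82 cm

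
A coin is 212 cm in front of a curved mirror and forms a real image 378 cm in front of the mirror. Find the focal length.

Real image ⇒ d_i = +378 cm.
1/f = 1/d_o + 1/d_i = 1/(212) + 1/(378) = 0.007362, so f = 136 cm.
Since f is positive, the curved mirror is concave.

f = 136 cm (concave)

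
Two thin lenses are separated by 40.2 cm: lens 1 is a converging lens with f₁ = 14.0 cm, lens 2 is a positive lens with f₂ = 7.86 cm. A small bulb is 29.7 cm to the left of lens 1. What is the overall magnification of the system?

m = +1.20

Lens 1: 1/d_i1 = 1/(14.0) − 1/(29.7) = 0.03776, so d_i1 = 26.48 cm; m₁ = −d_i1/d_o1 = -0.8916.
d_o2 = 40.2 − (26.48) = 13.72 cm.
Lens 2: 1/d_i2 = 1/(7.86) − 1/(13.72) = 0.05434, so d_i2 = 18.40 cm; m₂ = −d_i2/d_o2 = -1.341.
m = m₁·m₂ = (-0.8916)(-1.341) = +1.20.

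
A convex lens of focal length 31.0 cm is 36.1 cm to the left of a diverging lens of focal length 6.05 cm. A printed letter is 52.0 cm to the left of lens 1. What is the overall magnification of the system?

m = +0.258

Lens 1: 1/d_i1 = 1/(31.0) − 1/(52.0) = 0.01303, so d_i1 = 76.76 cm; m₁ = −d_i1/d_o1 = -1.476.
d_o2 = 36.1 − (76.76) = -40.66 cm (virtual object).
f₂ = −6.05 cm (diverging).
Lens 2: 1/d_i2 = 1/(-6.05) − 1/(-40.66) = -0.1407, so d_i2 = -7.108 cm; m₂ = −d_i2/d_o2 = -0.1748.
m = m₁·m₂ = (-1.476)(-0.1748) = +0.258.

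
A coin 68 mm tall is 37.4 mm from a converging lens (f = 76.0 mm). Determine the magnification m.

m = +1.97

1/d_i = 1/f − 1/d_o = 1/(76.00) − 1/(37.4) = -0.01358, so d_i = -73.64 mm.
m = −d_i/d_o = −(-73.64)/(37.4) = +1.97.
The image is virtual, upright and enlarged, on the same side as the object.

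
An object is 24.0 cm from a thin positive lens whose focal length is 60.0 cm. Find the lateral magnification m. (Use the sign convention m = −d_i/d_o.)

m = +1.67

1/d_i = 1/f − 1/d_o = 1/(60.00) − 1/(24.0) = -0.02500, so d_i = -40.00 cm.
m = −d_i/d_o = −(-40.00)/(24.0) = +1.67.
The image is virtual, upright and enlarged, on the same side as the object.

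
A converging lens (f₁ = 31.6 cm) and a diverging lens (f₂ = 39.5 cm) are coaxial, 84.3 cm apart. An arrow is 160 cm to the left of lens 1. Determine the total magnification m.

Lens 1: 1/d_i1 = 1/(31.6) − 1/(160) = 0.02540, so d_i1 = 39.38 cm; m₁ = −d_i1/d_o1 = -0.2461.
d_o2 = 84.3 − (39.38) = 44.92 cm.
f₂ = −39.5 cm (diverging).
Lens 2: 1/d_i2 = 1/(-39.5) − 1/(44.92) = -0.04758, so d_i2 = -21.02 cm; m₂ = −d_i2/d_o2 = +0.4679.
m = m₁·m₂ = (-0.2461)(+0.4679) = -0.115.

m = -0.115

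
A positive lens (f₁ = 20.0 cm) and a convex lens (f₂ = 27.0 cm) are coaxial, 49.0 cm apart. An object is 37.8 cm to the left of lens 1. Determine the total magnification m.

m = -1.48

Lens 1: 1/d_i1 = 1/(20.0) − 1/(37.8) = 0.02354, so d_i1 = 42.47 cm; m₁ = −d_i1/d_o1 = -1.124.
d_o2 = 49.0 − (42.47) = 6.530 cm.
Lens 2: 1/d_i2 = 1/(27.0) − 1/(6.530) = -0.1161, so d_i2 = -8.613 cm; m₂ = −d_i2/d_o2 = +1.319.
m = m₁·m₂ = (-1.124)(+1.319) = -1.48.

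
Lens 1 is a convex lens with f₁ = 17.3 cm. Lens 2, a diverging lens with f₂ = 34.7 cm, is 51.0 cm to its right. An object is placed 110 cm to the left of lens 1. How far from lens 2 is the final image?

16.2 cm

Lens 1: 1/d_i1 = 1/f₁ − 1/d_o1 = 1/(17.3) − 1/(110) = 0.04871, so d_i1 = 20.53 cm.
The intermediate image is 20.53 cm to the right of lens 1, which is 51.0 − (20.53) = 30.47 cm to the left of lens 2, so d_o2 = +30.47 cm.
Lens 2 is diverging, so f₂ = −34.7 cm.
Lens 2: 1/d_i2 = 1/f₂ − 1/d_o2 = 1/(-34.7) − 1/(30.47) = -0.06164, so d_i2 = -16.2 cm.
The final image is virtual, 16.2 cm to the left of lens 2 (overall magnification ≈ -0.099).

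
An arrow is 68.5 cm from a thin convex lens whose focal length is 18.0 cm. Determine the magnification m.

m = -0.356

1/d_i = 1/f − 1/d_o = 1/(18.00) − 1/(68.5) = 0.04096, so d_i = 24.42 cm.
m = −d_i/d_o = −(24.42)/(68.5) = -0.356.
The image is real, inverted and reduced, on the far side of the lens.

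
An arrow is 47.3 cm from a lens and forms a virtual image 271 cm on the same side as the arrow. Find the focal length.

Virtual image ⇒ d_i = −271 cm.
1/f = 1/d_o + 1/d_i = 1/(47.3) + 1/(-271) = 0.01745, so f = 57.3 cm.
Since f is positive, the lens is converging.

f = 57.3 cm (converging)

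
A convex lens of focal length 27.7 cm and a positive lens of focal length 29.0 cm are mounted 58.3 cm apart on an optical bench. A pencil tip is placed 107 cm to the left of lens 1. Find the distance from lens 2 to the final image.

Lens 1: 1/d_i1 = 1/f₁ − 1/d_o1 = 1/(27.7) − 1/(107) = 0.02676, so d_i1 = 37.38 cm.
The intermediate image is 37.38 cm to the right of lens 1, which is 58.3 − (37.38) = 20.92 cm to the left of lens 2, so d_o2 = +20.92 cm.
Lens 2: 1/d_i2 = 1/f₂ − 1/d_o2 = 1/(29.0) − 1/(20.92) = -0.01332, so d_i2 = -75.1 cm.
The final image is virtual, 75.1 cm to the left of lens 2 (overall magnification ≈ -1.3).

75.1 cm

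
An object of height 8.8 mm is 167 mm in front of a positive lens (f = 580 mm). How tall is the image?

12.4 mm

1/d_i = 1/f − 1/d_o = 1/(580.0) − 1/(167) = -0.004264, so d_i = -234.5 mm.
m = −d_i/d_o = +1.404.
|h_i| = |m|·h_o = 1.404 × 8.8 = 12.4 mm. The image is virtual, upright and enlarged, on the same side as the object.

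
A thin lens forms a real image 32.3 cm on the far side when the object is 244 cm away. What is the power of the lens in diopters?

P = +3.51 D

d_i = +32.3 cm.
1/f = 1/d_o + 1/d_i = 1/(244) + 1/(32.3) = 0.03506 cm⁻¹.
f = 28.52 cm = 0.2852 m, so P = 1/f = +3.51 D.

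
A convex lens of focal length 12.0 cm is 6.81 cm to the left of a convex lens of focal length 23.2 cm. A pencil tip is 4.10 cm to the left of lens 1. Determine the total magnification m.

Lens 1: 1/d_i1 = 1/(12.0) − 1/(4.10) = -0.1606, so d_i1 = -6.228 cm; m₁ = −d_i1/d_o1 = +1.519.
d_o2 = 6.81 − (-6.228) = 13.04 cm.
Lens 2: 1/d_i2 = 1/(23.2) − 1/(13.04) = -0.03358, so d_i2 = -29.78 cm; m₂ = −d_i2/d_o2 = +2.283.
m = m₁·m₂ = (+1.519)(+2.283) = +3.47.

m = +3.47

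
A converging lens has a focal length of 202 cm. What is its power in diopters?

f = 202 cm = 2.02 m.
P = 1/f = 1/(2.02 m) = +0.495 D.

P = +0.495 D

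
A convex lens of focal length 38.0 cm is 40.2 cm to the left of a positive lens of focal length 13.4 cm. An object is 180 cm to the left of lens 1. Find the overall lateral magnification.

m = -0.168

Lens 1: 1/d_i1 = 1/(38.0) − 1/(180) = 0.02076, so d_i1 = 48.17 cm; m₁ = −d_i1/d_o1 = -0.2676.
d_o2 = 40.2 − (48.17) = -7.970 cm (virtual object).
Lens 2: 1/d_i2 = 1/(13.4) − 1/(-7.970) = 0.2001, so d_i2 = 4.998 cm; m₂ = −d_i2/d_o2 = +0.6270.
m = m₁·m₂ = (-0.2676)(+0.6270) = -0.168.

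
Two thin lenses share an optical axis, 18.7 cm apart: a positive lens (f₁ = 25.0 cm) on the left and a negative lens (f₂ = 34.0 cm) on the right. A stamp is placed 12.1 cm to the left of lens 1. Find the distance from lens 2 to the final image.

Lens 1: 1/d_i1 = 1/f₁ − 1/d_o1 = 1/(25.0) − 1/(12.1) = -0.04264, so d_i1 = -23.45 cm.
The intermediate image is 23.45 cm to the left of lens 1 (virtual), which is 18.7 − (-23.45) = 42.15 cm to the left of lens 2, so d_o2 = +42.15 cm.
Lens 2 is diverging, so f₂ = −34.0 cm.
Lens 2: 1/d_i2 = 1/f₂ − 1/d_o2 = 1/(-34.0) − 1/(42.15) = -0.05314, so d_i2 = -18.8 cm.
The final image is virtual, 18.8 cm to the left of lens 2 (overall magnification ≈ 0.87).

18.8 cm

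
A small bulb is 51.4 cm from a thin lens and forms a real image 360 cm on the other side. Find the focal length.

Real image ⇒ d_i = +360 cm.
1/f = 1/d_o + 1/d_i = 1/(51.4) + 1/(360) = 0.02223, so f = 45.0 cm.
Since f is positive, the thin lens is converging.

f = 45.0 cm (converging)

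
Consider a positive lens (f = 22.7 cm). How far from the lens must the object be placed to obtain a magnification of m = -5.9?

26.5 cm

m = −d_i/d_o ⇒ d_i = −m·d_o.
1/f = 1/d_o + 1/d_i = 1/d_o − 1/(m·d_o) = (1 − 1/m)/d_o, so d_o = f(1 − 1/m) = (22.70)(1 − 1/(-5.9)) = 26.5 cm.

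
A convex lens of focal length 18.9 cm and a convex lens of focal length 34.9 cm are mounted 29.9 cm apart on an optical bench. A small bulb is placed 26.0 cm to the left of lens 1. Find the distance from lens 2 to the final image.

18.5 cm

Lens 1: 1/d_i1 = 1/f₁ − 1/d_o1 = 1/(18.9) − 1/(26.0) = 0.01445, so d_i1 = 69.21 cm.
The intermediate image is 69.21 cm to the right of lens 1, which lies 39.31 cm to the right of lens 2 — a virtual object — so d_o2 = −39.31 cm.
Lens 2: 1/d_i2 = 1/f₂ − 1/d_o2 = 1/(34.9) − 1/(-39.31) = 0.05409, so d_i2 = 18.5 cm.
The final image is real, 18.5 cm to the right of lens 2 (overall magnification ≈ -1.3).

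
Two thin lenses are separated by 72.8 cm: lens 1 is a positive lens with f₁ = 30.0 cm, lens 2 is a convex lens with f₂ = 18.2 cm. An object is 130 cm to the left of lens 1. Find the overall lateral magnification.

m = +0.350

Lens 1: 1/d_i1 = 1/(30.0) − 1/(130) = 0.02564, so d_i1 = 39.00 cm; m₁ = −d_i1/d_o1 = -0.3000.
d_o2 = 72.8 − (39.00) = 33.80 cm.
Lens 2: 1/d_i2 = 1/(18.2) − 1/(33.80) = 0.02536, so d_i2 = 39.43 cm; m₂ = −d_i2/d_o2 = -1.167.
m = m₁·m₂ = (-0.3000)(-1.167) = +0.350.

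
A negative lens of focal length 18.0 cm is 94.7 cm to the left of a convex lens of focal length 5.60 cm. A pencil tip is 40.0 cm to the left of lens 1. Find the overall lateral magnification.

f₁ = −18.0 cm (diverging).
Lens 1: 1/d_i1 = 1/(-18.0) − 1/(40.0) = -0.08056, so d_i1 = -12.41 cm; m₁ = −d_i1/d_o1 = +0.3103.
d_o2 = 94.7 − (-12.41) = 107.1 cm.
Lens 2: 1/d_i2 = 1/(5.60) − 1/(107.1) = 0.1692, so d_i2 = 5.909 cm; m₂ = −d_i2/d_o2 = -0.05517.
m = m₁·m₂ = (+0.3103)(-0.05517) = -0.0171.

m = -0.0171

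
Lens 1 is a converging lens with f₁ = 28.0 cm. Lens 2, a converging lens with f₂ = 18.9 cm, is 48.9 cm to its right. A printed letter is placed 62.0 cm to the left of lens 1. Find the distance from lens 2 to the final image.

1.94 cm

Lens 1: 1/d_i1 = 1/f₁ − 1/d_o1 = 1/(28.0) − 1/(62.0) = 0.01959, so d_i1 = 51.06 cm.
The intermediate image is 51.06 cm to the right of lens 1, which lies 2.160 cm to the right of lens 2 — a virtual object — so d_o2 = −2.160 cm.
Lens 2: 1/d_i2 = 1/f₂ − 1/d_o2 = 1/(18.9) − 1/(-2.160) = 0.5159, so d_i2 = 1.94 cm.
The final image is real, 1.94 cm to the right of lens 2 (overall magnification ≈ -0.74).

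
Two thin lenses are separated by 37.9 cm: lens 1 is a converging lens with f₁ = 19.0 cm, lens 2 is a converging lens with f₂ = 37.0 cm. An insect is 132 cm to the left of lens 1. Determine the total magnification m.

m = -0.292

Lens 1: 1/d_i1 = 1/(19.0) − 1/(132) = 0.04506, so d_i1 = 22.19 cm; m₁ = −d_i1/d_o1 = -0.1681.
d_o2 = 37.9 − (22.19) = 15.71 cm.
Lens 2: 1/d_i2 = 1/(37.0) − 1/(15.71) = -0.03663, so d_i2 = -27.30 cm; m₂ = −d_i2/d_o2 = +1.738.
m = m₁·m₂ = (-0.1681)(+1.738) = -0.292.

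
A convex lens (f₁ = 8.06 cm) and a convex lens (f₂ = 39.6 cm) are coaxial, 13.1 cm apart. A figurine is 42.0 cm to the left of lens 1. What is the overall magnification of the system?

Lens 1: 1/d_i1 = 1/(8.06) − 1/(42.0) = 0.1003, so d_i1 = 9.974 cm; m₁ = −d_i1/d_o1 = -0.2375.
d_o2 = 13.1 − (9.974) = 3.126 cm.
Lens 2: 1/d_i2 = 1/(39.6) − 1/(3.126) = -0.2946, so d_i2 = -3.394 cm; m₂ = −d_i2/d_o2 = +1.086.
m = m₁·m₂ = (-0.2375)(+1.086) = -0.258.

m = -0.258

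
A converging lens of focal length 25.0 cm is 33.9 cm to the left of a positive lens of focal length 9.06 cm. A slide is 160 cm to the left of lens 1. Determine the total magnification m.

Lens 1: 1/d_i1 = 1/(25.0) − 1/(160) = 0.03375, so d_i1 = 29.63 cm; m₁ = −d_i1/d_o1 = -0.1852.
d_o2 = 33.9 − (29.63) = 4.270 cm.
Lens 2: 1/d_i2 = 1/(9.06) − 1/(4.270) = -0.1238, so d_i2 = -8.076 cm; m₂ = −d_i2/d_o2 = +1.891.
m = m₁·m₂ = (-0.1852)(+1.891) = -0.350.

m = -0.350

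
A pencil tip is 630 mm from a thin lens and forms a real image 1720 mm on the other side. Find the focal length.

Real image ⇒ d_i = +1720 mm.
1/f = 1/d_o + 1/d_i = 1/(630) + 1/(1720) = 0.002169, so f = 461 mm.
Since f is positive, the thin lens is converging.

f = 461 mm (converging)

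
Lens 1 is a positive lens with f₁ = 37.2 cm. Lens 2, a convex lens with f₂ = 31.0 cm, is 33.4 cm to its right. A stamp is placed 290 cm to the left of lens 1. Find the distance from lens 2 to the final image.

7.14 cm

Lens 1: 1/d_i1 = 1/f₁ − 1/d_o1 = 1/(37.2) − 1/(290) = 0.02343, so d_i1 = 42.67 cm.
The intermediate image is 42.67 cm to the right of lens 1, which lies 9.270 cm to the right of lens 2 — a virtual object — so d_o2 = −9.270 cm.
Lens 2: 1/d_i2 = 1/f₂ − 1/d_o2 = 1/(31.0) − 1/(-9.270) = 0.1401, so d_i2 = 7.14 cm.
The final image is real, 7.14 cm to the right of lens 2 (overall magnification ≈ -0.11).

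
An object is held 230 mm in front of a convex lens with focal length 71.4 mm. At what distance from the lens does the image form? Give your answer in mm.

104 mm

Lens equation: 1/d_i = 1/f − 1/d_o = 1/(71.40) − 1/(230) = 0.01401 − 0.004348 = 0.009658, so d_i = 104 mm.
The image is real, inverted and reduced, on the far side of the lens.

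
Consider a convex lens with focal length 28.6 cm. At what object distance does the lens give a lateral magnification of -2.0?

m = −d_i/d_o ⇒ d_i = −m·d_o.
1/f = 1/d_o + 1/d_i = 1/d_o − 1/(m·d_o) = (1 − 1/m)/d_o, so d_o = f(1 − 1/m) = (28.60)(1 − 1/(-2.0)) = 42.9 cm.

42.9 cm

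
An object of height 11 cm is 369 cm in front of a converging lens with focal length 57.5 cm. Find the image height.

2.03 cm

1/d_i = 1/f − 1/d_o = 1/(57.50) − 1/(369) = 0.01468, so d_i = 68.11 cm.
m = −d_i/d_o = -0.1846.
|h_i| = |m|·h_o = 0.1846 × 11 = 2.03 cm. The image is real, inverted and reduced, on the far side of the lens.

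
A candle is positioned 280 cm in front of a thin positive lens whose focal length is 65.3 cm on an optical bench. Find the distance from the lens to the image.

Thin-lens equation: 1/v = 1/f − 1/u = 1/(65.30) − 1/(280) = 0.01531 − 0.003571 = 0.01174, so v = 85.2 cm.
The image is real, inverted and reduced, on the far side of the lens.

85.2 cm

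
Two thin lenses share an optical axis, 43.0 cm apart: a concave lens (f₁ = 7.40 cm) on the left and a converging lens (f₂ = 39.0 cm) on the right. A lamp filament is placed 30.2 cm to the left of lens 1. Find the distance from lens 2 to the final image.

192 cm

Lens 1 is diverging, so f₁ = −7.40 cm.
Lens 1: 1/d_i1 = 1/f₁ − 1/d_o1 = 1/(-7.40) − 1/(30.2) = -0.1682, so d_i1 = -5.944 cm.
The intermediate image is 5.944 cm to the left of lens 1 (virtual), which is 43.0 − (-5.944) = 48.94 cm to the left of lens 2, so d_o2 = +48.94 cm.
Lens 2: 1/d_i2 = 1/f₂ − 1/d_o2 = 1/(39.0) − 1/(48.94) = 0.005208, so d_i2 = 192 cm.
The final image is real, 192 cm to the right of lens 2 (overall magnification ≈ -0.77).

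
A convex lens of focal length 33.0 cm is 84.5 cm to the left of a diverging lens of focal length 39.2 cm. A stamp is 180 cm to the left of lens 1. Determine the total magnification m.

m = -0.106

Lens 1: 1/d_i1 = 1/(33.0) − 1/(180) = 0.02475, so d_i1 = 40.41 cm; m₁ = −d_i1/d_o1 = -0.2245.
d_o2 = 84.5 − (40.41) = 44.09 cm.
f₂ = −39.2 cm (diverging).
Lens 2: 1/d_i2 = 1/(-39.2) − 1/(44.09) = -0.04819, so d_i2 = -20.75 cm; m₂ = −d_i2/d_o2 = +0.4706.
m = m₁·m₂ = (-0.2245)(+0.4706) = -0.106.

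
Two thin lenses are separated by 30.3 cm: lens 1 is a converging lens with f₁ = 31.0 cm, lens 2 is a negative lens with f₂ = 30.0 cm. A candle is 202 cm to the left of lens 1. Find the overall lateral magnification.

Lens 1: 1/d_i1 = 1/(31.0) − 1/(202) = 0.02731, so d_i1 = 36.62 cm; m₁ = −d_i1/d_o1 = -0.1813.
d_o2 = 30.3 − (36.62) = -6.320 cm (virtual object).
f₂ = −30.0 cm (diverging).
Lens 2: 1/d_i2 = 1/(-30.0) − 1/(-6.320) = 0.1249, so d_i2 = 8.007 cm; m₂ = −d_i2/d_o2 = +1.267.
m = m₁·m₂ = (-0.1813)(+1.267) = -0.230.

m = -0.230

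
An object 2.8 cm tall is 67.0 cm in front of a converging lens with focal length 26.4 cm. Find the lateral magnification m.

m = -0.650

1/d_i = 1/f − 1/d_o = 1/(26.40) − 1/(67.0) = 0.02295, so d_i = 43.57 cm.
m = −d_i/d_o = −(43.57)/(67.0) = -0.650.
The image is real, inverted and reduced, on the far side of the lens.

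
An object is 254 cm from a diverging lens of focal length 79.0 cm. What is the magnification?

For a diverging lens, f = -79.0 cm.
1/d_i = 1/f − 1/d_o = 1/(-79.00) − 1/(254) = -0.01660, so d_i = -60.26 cm.
m = −d_i/d_o = −(-60.26)/(254) = +0.237.
The image is virtual, upright and reduced, on the same side as the object.

m = +0.237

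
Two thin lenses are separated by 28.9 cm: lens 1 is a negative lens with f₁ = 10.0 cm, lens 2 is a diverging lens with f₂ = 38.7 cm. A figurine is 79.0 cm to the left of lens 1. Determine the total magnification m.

f₁ = −10.0 cm (diverging).
Lens 1: 1/d_i1 = 1/(-10.0) − 1/(79.0) = -0.1127, so d_i1 = -8.876 cm; m₁ = −d_i1/d_o1 = +0.1124.
d_o2 = 28.9 − (-8.876) = 37.78 cm.
f₂ = −38.7 cm (diverging).
Lens 2: 1/d_i2 = 1/(-38.7) − 1/(37.78) = -0.05231, so d_i2 = -19.12 cm; m₂ = −d_i2/d_o2 = +0.5060.
m = m₁·m₂ = (+0.1124)(+0.5060) = +0.0569.

m = +0.0569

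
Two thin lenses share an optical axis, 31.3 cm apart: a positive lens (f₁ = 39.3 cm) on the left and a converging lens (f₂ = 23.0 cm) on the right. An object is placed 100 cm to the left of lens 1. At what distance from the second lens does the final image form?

Lens 1: 1/d_i1 = 1/f₁ − 1/d_o1 = 1/(39.3) − 1/(100) = 0.01545, so d_i1 = 64.74 cm.
The intermediate image is 64.74 cm to the right of lens 1, which lies 33.44 cm to the right of lens 2 — a virtual object — so d_o2 = −33.44 cm.
Lens 2: 1/d_i2 = 1/f₂ − 1/d_o2 = 1/(23.0) − 1/(-33.44) = 0.07338, so d_i2 = 13.6 cm.
The final image is real, 13.6 cm to the right of lens 2 (overall magnification ≈ -0.26).

13.6 cm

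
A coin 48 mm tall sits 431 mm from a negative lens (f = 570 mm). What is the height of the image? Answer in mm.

27.3 mm

For a negative lens, f = -570 mm.
1/d_i = 1/f − 1/d_o = 1/(-570.0) − 1/(431) = -0.004075, so d_i = -245.4 mm.
m = −d_i/d_o = +0.5694.
|h_i| = |m|·h_o = 0.5694 × 48 = 27.3 mm. The image is virtual, upright and reduced, on the same side as the object.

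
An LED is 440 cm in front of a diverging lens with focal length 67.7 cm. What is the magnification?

m = +0.133

For a diverging lens, f = -67.7 cm.
1/d_i = 1/f − 1/d_o = 1/(-67.70) − 1/(440) = -0.01704, so d_i = -58.67 cm.
m = −d_i/d_o = −(-58.67)/(440) = +0.133.
The image is virtual, upright and reduced, on the same side as the object.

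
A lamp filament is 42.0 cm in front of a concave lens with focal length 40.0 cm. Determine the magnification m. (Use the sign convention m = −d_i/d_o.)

m = +0.488

For a concave lens, f = -40.0 cm.
1/d_i = 1/f − 1/d_o = 1/(-40.00) − 1/(42.0) = -0.04881, so d_i = -20.49 cm.
m = −d_i/d_o = −(-20.49)/(42.0) = +0.488.
The image is virtual, upright and reduced, on the same side as the object.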